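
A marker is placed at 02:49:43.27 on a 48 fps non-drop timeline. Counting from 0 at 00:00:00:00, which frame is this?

frame 488811

Total seconds to the label: (2 × 3600 + 49 × 60 + 43) = 10183.
Frame index = 10183 × 48 + 27 = 488811.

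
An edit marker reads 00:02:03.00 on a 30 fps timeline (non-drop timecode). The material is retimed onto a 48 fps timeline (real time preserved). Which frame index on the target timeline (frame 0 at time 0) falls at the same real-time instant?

Source frame index: (0×3600 + 2×60 + 3) × 30 + 0 = 3690.
Real time: 3690 / (30) = 123 s.
Target frame: (123) × (48) = 5904.

frame 5904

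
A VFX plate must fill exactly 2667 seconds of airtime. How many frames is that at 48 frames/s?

Frames = 2667 × 48 = 128016.

128016 frames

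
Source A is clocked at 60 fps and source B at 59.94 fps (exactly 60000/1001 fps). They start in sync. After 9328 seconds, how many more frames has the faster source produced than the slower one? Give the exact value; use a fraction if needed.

A emits 60 × 9328 = 559680 frames; B emits 60000/1001 × 9328 = 50880000/91.
Difference = 50880/91 frames (≈ 559.1209); B is behind A.

50880/91 frames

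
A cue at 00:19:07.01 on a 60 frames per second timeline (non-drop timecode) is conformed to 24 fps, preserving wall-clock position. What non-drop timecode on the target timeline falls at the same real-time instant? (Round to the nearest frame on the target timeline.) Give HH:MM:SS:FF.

00:19:07:00

Source frame index: (0×3600 + 19×60 + 7) × 60 + 1 = 68821.
Real time: 68821 / (60) = 68821/60 s.
Target frame: (68821/60) × (24) = 137642/5 ≈ 27528.400 → 27528.
At 24 labels/s: frame 27528 → 00:19:07:00.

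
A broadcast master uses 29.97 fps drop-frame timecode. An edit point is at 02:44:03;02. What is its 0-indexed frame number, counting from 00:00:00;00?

294996

Complete 10-minute blocks: 16, each 17982 frames → 287712.
Remaining 4 whole minutes in the current block: 1800 + 3 × 1798 = 7194 frames.
Within the current minute: 3 × 30 + 2 − 2 = 90 (labels ;00/;01 skipped at this minute). Total = 287712 + 7194 + 90 = 294996.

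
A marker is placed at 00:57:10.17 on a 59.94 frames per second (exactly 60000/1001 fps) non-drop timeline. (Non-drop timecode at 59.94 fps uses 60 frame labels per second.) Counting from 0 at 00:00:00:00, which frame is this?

Total seconds to the label: (0 × 3600 + 57 × 60 + 10) = 3430.
Frame index = 3430 × 60 + 17 = 205817.

frame 205817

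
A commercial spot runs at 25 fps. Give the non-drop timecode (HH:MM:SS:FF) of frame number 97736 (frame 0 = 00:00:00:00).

01:05:09:11

97736 ÷ 25 = 3909 full seconds, remainder 11 frames.
3909 s = 1 h 5 min 9 s.
Timecode: 01:05:09:11.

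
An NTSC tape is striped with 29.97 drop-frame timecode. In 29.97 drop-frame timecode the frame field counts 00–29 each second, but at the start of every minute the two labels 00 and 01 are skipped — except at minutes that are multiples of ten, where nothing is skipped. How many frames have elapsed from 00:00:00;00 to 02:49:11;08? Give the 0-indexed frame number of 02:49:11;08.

304232

Complete 10-minute blocks: 16, each 17982 frames → 287712.
Remaining 9 whole minutes in the current block: 1800 + 8 × 1798 = 16184 frames.
Within the current minute: 11 × 30 + 8 − 2 = 336 (labels ;00/;01 skipped at this minute). Total = 287712 + 16184 + 336 = 304232.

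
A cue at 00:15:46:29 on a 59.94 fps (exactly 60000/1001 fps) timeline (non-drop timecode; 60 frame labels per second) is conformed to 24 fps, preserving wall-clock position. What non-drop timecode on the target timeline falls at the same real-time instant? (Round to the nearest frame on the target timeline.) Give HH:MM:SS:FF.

Source frame index: (0×3600 + 15×60 + 46) × 60 + 29 = 56789.
Real time: 56789 / (60000/1001) = 56845789/60000 s.
Target frame: (56845789/60000) × (24) = 56845789/2500 ≈ 22738.316 → 22738.
At 24 labels/s: frame 22738 → 00:15:47:10.

00:15:47:10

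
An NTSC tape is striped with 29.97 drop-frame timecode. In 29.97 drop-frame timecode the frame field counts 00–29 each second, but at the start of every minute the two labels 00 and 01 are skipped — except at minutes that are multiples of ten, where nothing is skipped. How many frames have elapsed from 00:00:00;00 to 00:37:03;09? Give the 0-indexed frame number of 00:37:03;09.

66631

As if non-drop at 30 labels/s: (0 × 3600 + 37 × 60 + 3) × 30 + 9 = 66699.
Minute boundaries passed: 37; those not divisible by 10: 37 − 3 = 34; dropped labels = 2 × 34 = 68.
Actual frame index = 66699 − 68 = 66631.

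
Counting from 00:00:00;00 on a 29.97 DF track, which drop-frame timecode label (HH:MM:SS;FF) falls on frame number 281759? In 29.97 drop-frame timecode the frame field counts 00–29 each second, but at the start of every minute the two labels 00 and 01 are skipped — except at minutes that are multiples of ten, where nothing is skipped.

Ten DF minutes hold 17982 frames, so frame 281759 lies in block 15 (frames 269730–287711) with 12029 frames into that block.
The block's first minute is 1800 frames and the rest 1798 each; 12029 frames reaches minute 6, so 15 × 18 + 6 × 2 = 282 labels have been skipped so far.
Adding those back, label number 281759 + 282 = 282041 at 30 labels/s is 9401 s + 11 f = 2 h 36 min 41 s frame 11, i.e. 02:36:41;11.

02:36:41;11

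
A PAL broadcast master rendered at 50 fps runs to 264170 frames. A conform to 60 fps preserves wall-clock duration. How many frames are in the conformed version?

Target frames = source frames × (target rate / source rate) = 264170 × (60)/(50) = 264170 × 6/5 = 317004.

317004 frames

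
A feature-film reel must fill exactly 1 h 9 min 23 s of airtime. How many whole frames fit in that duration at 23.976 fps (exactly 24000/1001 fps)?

99812 frames

1 h 9 min 23 s = 4163 s.
Frames = 4163 × 24000/1001 = 99912000/1001 ≈ 99812.1878.
Complete frames: 99812.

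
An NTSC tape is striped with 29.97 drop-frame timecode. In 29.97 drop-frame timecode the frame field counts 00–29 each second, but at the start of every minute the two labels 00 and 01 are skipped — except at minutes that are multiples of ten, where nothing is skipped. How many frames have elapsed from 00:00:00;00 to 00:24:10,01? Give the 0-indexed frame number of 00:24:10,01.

As if non-drop at 30 labels/s: (0 × 3600 + 24 × 60 + 10) × 30 + 1 = 43501.
Minute boundaries passed: 24; those not divisible by 10: 24 − 2 = 22; dropped labels = 2 × 22 = 44.
Actual frame index = 43501 − 44 = 43457.

43457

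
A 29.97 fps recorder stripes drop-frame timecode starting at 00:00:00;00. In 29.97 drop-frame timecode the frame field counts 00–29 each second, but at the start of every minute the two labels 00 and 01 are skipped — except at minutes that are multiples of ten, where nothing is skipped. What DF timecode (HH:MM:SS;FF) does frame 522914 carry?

04:50:47;26

Ten DF minutes hold 17982 frames, so frame 522914 lies in block 29 (frames 521478–539459) with 1436 frames into that block.
The block's first minute is 1800 frames and the rest 1798 each; 1436 frames reaches minute 0, so 29 × 18 + 0 × 2 = 522 labels have been skipped so far.
Adding those back, label number 522914 + 522 = 523436 at 30 labels/s is 17447 s + 26 f = 4 h 50 min 47 s frame 26, i.e. 04:50:47;26.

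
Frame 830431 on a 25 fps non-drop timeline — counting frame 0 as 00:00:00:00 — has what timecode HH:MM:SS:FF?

09:13:37:06

830431 ÷ 25 = 33217 full seconds, remainder 6 frames.
33217 s = 9 h 13 min 37 s.
Timecode: 09:13:37:06.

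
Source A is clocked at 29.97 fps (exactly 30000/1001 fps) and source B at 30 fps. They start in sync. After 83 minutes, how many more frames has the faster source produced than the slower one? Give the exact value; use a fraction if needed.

149400/1001 frames

83 min = 4980 s.
A emits 30000/1001 × 4980 = 149400000/1001 frames; B emits 30 × 4980 = 149400.
Difference = 149400/1001 frames (≈ 149.2507); B is ahead of A.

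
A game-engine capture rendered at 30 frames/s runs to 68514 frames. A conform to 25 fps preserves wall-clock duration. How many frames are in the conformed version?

Target frames = source frames × (target rate / source rate) = 68514 × (25)/(30) = 68514 × 5/6 = 57095.

57095 frames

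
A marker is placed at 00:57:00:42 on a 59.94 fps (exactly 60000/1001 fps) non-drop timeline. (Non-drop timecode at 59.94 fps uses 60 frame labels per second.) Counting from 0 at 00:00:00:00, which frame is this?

Total seconds to the label: (0 × 3600 + 57 × 60 + 0) = 3420.
Frame index = 3420 × 60 + 42 = 205242.

205242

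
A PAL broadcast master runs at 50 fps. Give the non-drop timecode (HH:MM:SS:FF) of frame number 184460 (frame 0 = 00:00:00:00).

184460 ÷ 50 = 3689 full seconds, remainder 10 frames.
3689 s = 1 h 1 min 29 s.
Timecode: 01:01:29:10.

01:01:29:10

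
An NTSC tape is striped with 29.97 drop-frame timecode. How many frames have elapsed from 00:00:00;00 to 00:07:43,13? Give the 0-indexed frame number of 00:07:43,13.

13889

As if non-drop at 30 labels/s: (0 × 3600 + 7 × 60 + 43) × 30 + 13 = 13903.
Minute boundaries passed: 7; those not divisible by 10: 7 − 0 = 7; dropped labels = 2 × 7 = 14.
Actual frame index = 13903 − 14 = 13889.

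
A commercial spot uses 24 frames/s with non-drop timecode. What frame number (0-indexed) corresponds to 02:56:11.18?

Total seconds to the label: (2 × 3600 + 56 × 60 + 11) = 10571.
Frame index = 10571 × 24 + 18 = 253722.

253722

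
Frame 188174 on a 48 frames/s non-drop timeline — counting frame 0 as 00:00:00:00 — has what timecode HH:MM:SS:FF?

01:05:20:14

188174 ÷ 48 = 3920 full seconds, remainder 14 frames.
3920 s = 1 h 5 min 20 s.
Timecode: 01:05:20:14.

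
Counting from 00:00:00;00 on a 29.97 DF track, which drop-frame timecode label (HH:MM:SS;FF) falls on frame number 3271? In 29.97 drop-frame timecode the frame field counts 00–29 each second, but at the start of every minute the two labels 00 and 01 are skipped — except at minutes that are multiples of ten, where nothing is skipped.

Each 10-minute DF block holds 10 × 60 × 30 − 9 × 2 = 17982 frames. 3271 ÷ 17982 → 0 full blocks, remainder 3271.
Within the partial block the first minute is 1800 frames and each further minute 1798, so 1 further minute boundary passed. Total skipped labels = 18 × 0 + 2 × 1 = 2.
Non-drop label index = 3271 + 2 = 3273; at 30 labels/s that is 00:01:49:03, i.e. DF 00:01:49;03.

00:01:49;03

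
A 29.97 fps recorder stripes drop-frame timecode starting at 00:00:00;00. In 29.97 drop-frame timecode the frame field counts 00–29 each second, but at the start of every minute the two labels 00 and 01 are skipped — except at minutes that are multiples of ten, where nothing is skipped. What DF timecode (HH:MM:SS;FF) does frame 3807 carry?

00:02:07;01

Ten DF minutes hold 17982 frames, so frame 3807 lies in block 0 (frames 0–17981) with 3807 frames into that block.
The block's first minute is 1800 frames and the rest 1798 each; 3807 frames reaches minute 2, so 0 × 18 + 2 × 2 = 4 labels have been skipped so far.
Adding those back, label number 3807 + 4 = 3811 at 30 labels/s is 127 s + 1 f = 0 h 2 min 7 s frame 1, i.e. 00:02:07;01.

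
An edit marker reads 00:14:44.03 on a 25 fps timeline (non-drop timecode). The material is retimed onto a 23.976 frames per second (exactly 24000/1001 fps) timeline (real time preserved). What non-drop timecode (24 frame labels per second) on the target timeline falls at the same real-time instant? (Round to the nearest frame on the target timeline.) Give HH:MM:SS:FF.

Source frame index: (0×3600 + 14×60 + 44) × 25 + 3 = 22103.
Real time: 22103 / (25) = 22103/25 s.
Target frame: (22103/25) × (24000/1001) = 21218880/1001 ≈ 21197.682 → 21198.
At 24 labels/s: frame 21198 → 00:14:43:06.

00:14:43:06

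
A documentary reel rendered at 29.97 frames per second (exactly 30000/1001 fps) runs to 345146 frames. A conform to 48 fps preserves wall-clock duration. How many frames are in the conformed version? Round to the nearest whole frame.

552786 frames

Frames at target rate = 345146 × (48) / (30000/1001) = 345491146/625 ≈ 552785.834.
Nearest whole frame: 552786.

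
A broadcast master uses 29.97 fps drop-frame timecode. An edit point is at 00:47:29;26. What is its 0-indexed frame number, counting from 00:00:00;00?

85410

Complete 10-minute blocks: 4, each 17982 frames → 71928.
Remaining 7 whole minutes in the current block: 1800 + 6 × 1798 = 12588 frames.
Within the current minute: 29 × 30 + 26 − 2 = 894 (labels ;00/;01 skipped at this minute). Total = 71928 + 12588 + 894 = 85410.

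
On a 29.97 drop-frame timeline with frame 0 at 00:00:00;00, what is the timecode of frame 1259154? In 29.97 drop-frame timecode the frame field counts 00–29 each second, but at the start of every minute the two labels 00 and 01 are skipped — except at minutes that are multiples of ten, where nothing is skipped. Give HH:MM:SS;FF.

Ten DF minutes hold 17982 frames, so frame 1259154 lies in block 70 (frames 1258740–1276721) with 414 frames into that block.
The block's first minute is 1800 frames and the rest 1798 each; 414 frames reaches minute 0, so 70 × 18 + 0 × 2 = 1260 labels have been skipped so far.
Adding those back, label number 1259154 + 1260 = 1260414 at 30 labels/s is 42013 s + 24 f = 11 h 40 min 13 s frame 24, i.e. 11:40:13;24.

11:40:13;24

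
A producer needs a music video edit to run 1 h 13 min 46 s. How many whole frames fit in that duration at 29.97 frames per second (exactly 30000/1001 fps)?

132647 frames

1 h 13 min 46 s = 4426 s.
Frames = 4426 × 30000/1001 = 132780000/1001 ≈ 132647.3526.
Complete frames: 132647.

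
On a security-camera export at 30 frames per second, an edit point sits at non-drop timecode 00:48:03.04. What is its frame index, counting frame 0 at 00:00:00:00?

86494

Total seconds to the label: (0 × 3600 + 48 × 60 + 3) = 2883.
Frame index = 2883 × 30 + 4 = 86494.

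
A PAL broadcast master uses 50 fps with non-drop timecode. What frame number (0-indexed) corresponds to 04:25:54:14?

Total seconds to the label: (4 × 3600 + 25 × 60 + 54) = 15954.
Frame index = 15954 × 50 + 14 = 797714.

frame 797714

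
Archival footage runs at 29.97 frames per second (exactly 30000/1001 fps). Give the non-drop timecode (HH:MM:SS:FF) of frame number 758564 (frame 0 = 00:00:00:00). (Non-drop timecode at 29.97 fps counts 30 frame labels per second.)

758564 ÷ 30 = 25285 full seconds, remainder 14 frames.
25285 s = 7 h 1 min 25 s.
Timecode: 07:01:25:14.

07:01:25:14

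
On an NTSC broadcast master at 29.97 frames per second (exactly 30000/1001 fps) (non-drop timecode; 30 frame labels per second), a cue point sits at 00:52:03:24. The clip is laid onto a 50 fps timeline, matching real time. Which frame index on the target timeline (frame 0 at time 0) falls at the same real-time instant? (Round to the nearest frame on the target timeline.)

frame 156346

Source frame index: (0×3600 + 52×60 + 3) × 30 + 24 = 93714.
Real time: 93714 / (30000/1001) = 15634619/5000 s.
Target frame: (15634619/5000) × (50) = 15634619/100 ≈ 156346.190 → 156346.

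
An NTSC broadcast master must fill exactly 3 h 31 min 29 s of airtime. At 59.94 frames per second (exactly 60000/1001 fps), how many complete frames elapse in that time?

3 h 31 min 29 s = 12689 s.
Frames = 12689 × 60000/1001 = 761340000/1001 ≈ 760579.4206.
Complete frames: 760579.

760579 frames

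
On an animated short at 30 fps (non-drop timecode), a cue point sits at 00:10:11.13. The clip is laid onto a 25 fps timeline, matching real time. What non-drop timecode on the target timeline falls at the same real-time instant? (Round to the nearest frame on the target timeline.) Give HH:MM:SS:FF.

Source frame index: (0×3600 + 10×60 + 11) × 30 + 13 = 18343.
Real time: 18343 / (30) = 18343/30 s.
Target frame: (18343/30) × (25) = 91715/6 ≈ 15285.833 → 15286.
At 25 labels/s: frame 15286 → 00:10:11:11.

00:10:11:11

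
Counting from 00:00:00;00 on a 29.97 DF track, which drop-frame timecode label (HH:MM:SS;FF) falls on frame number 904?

00:00:30;04

Ten DF minutes hold 17982 frames, so frame 904 lies in block 0 (frames 0–17981) with 904 frames into that block.
The block's first minute is 1800 frames and the rest 1798 each; 904 frames reaches minute 0, so 0 × 18 + 0 × 2 = 0 labels have been skipped so far.
Adding those back, label number 904 + 0 = 904 at 30 labels/s is 30 s + 4 f = 0 h 0 min 30 s frame 4, i.e. 00:00:30;04.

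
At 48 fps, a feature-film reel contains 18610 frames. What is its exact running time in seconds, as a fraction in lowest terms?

Running time = 18610 ÷ (48) = 18610 × 1/48 = 9305/24 s.

9305/24 seconds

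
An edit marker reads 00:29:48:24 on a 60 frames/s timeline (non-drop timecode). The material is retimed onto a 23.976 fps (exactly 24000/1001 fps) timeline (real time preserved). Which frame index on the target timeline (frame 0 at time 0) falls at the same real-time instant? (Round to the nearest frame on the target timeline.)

frame 42879

Source frame index: (0×3600 + 29×60 + 48) × 60 + 24 = 107304.
Real time: 107304 / (60) = 8942/5 s.
Target frame: (8942/5) × (24000/1001) = 42921600/1001 ≈ 42878.721 → 42879.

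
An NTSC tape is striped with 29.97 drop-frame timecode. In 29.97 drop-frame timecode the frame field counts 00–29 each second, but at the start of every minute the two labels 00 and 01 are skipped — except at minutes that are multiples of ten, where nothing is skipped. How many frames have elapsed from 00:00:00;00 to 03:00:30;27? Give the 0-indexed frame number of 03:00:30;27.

324603

As if non-drop at 30 labels/s: (3 × 3600 + 0 × 60 + 30) × 30 + 27 = 324927.
Minute boundaries passed: 180; those not divisible by 10: 180 − 18 = 162; dropped labels = 2 × 162 = 324.
Actual frame index = 324927 − 324 = 324603.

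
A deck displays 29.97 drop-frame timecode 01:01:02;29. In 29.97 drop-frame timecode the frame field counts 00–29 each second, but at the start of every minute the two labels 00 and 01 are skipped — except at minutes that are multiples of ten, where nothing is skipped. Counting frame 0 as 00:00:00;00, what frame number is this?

109779

Complete 10-minute blocks: 6, each 17982 frames → 107892.
Remaining 1 whole minute in the current block: 1800 + 0 × 1798 = 1800 frames.
Within the current minute: 2 × 30 + 29 − 2 = 87 (labels ;00/;01 skipped at this minute). Total = 107892 + 1800 + 87 = 109779.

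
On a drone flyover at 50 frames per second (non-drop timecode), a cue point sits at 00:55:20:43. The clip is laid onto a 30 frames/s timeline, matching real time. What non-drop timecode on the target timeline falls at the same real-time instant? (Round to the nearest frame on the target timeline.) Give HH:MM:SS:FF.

Source frame index: (0×3600 + 55×60 + 20) × 50 + 43 = 166043.
Real time: 166043 / (50) = 166043/50 s.
Target frame: (166043/50) × (30) = 498129/5 ≈ 99625.800 → 99626.
At 30 labels/s: frame 99626 → 00:55:20:26.

00:55:20:26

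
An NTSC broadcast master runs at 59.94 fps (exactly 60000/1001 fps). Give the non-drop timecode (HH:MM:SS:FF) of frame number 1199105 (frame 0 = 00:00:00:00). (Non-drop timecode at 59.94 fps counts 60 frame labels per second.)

1199105 ÷ 60 = 19985 full seconds, remainder 5 frames.
19985 s = 5 h 33 min 5 s.
Timecode: 05:33:05:05.

05:33:05:05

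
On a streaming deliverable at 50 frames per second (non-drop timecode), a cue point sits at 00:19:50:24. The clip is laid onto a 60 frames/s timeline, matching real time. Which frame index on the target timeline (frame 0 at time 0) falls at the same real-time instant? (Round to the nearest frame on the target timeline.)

Source frame index: (0×3600 + 19×60 + 50) × 50 + 24 = 59524.
Real time: 59524 / (50) = 29762/25 s.
Target frame: (29762/25) × (60) = 357144/5 ≈ 71428.800 → 71429.

frame 71429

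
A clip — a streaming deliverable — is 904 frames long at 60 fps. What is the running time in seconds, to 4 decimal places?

Running time = 904 × 1/60 = 226/15 s ≈ 15.0667 s.

15.0667 seconds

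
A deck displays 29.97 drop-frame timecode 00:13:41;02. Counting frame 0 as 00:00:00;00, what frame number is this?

Complete 10-minute blocks: 1, each 17982 frames → 17982.
Remaining 3 whole minutes in the current block: 1800 + 2 × 1798 = 5396 frames.
Within the current minute: 41 × 30 + 2 − 2 = 1230 (labels ;00/;01 skipped at this minute). Total = 17982 + 5396 + 1230 = 24608.

24608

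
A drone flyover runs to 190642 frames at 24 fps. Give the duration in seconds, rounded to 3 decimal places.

7943.417 seconds

Running time = 190642 × 1/24 = 95321/12 s ≈ 7943.417 s.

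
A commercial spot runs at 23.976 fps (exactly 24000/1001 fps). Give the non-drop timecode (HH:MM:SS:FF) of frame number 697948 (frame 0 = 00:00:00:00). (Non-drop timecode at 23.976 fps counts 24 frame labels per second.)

08:04:41:04

697948 ÷ 24 = 29081 full seconds, remainder 4 frames.
29081 s = 8 h 4 min 41 s.
Timecode: 08:04:41:04.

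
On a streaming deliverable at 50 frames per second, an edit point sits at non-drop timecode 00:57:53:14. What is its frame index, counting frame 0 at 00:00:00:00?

Total seconds to the label: (0 × 3600 + 57 × 60 + 53) = 3473.
Frame index = 3473 × 50 + 14 = 173664.

frame 173664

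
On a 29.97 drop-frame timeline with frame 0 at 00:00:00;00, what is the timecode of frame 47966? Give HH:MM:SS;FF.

00:26:40;14

Each 10-minute DF block holds 10 × 60 × 30 − 9 × 2 = 17982 frames. 47966 ÷ 17982 → 2 full blocks, remainder 12002.
Within the partial block the first minute is 1800 frames and each further minute 1798, so 6 further minute boundaries passed. Total skipped labels = 18 × 2 + 2 × 6 = 48.
Non-drop label index = 47966 + 48 = 48014; at 30 labels/s that is 00:26:40:14, i.e. DF 00:26:40;14.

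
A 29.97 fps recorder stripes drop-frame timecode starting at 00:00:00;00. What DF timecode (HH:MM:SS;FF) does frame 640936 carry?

Each 10-minute DF block holds 10 × 60 × 30 − 9 × 2 = 17982 frames. 640936 ÷ 17982 → 35 full blocks, remainder 11566.
Within the partial block the first minute is 1800 frames and each further minute 1798, so 6 further minute boundaries passed. Total skipped labels = 18 × 35 + 2 × 6 = 642.
Non-drop label index = 640936 + 642 = 641578; at 30 labels/s that is 05:56:25:28, i.e. DF 05:56:25;28.

05:56:25;28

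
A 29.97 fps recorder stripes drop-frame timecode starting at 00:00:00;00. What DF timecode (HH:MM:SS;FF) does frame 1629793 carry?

15:06:20;25

Ten DF minutes hold 17982 frames, so frame 1629793 lies in block 90 (frames 1618380–1636361) with 11413 frames into that block.
The block's first minute is 1800 frames and the rest 1798 each; 11413 frames reaches minute 6, so 90 × 18 + 6 × 2 = 1632 labels have been skipped so far.
Adding those back, label number 1629793 + 1632 = 1631425 at 30 labels/s is 54380 s + 25 f = 15 h 6 min 20 s frame 25, i.e. 15:06:20;25.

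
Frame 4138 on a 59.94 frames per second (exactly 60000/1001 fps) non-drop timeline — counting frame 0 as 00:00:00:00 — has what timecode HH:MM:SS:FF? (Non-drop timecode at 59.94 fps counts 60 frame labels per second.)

00:01:08:58

4138 ÷ 60 = 68 full seconds, remainder 58 frames.
68 s = 0 h 1 min 8 s.
Timecode: 00:01:08:58.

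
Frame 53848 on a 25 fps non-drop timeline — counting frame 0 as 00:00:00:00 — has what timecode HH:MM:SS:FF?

00:35:53:23

53848 ÷ 25 = 2153 full seconds, remainder 23 frames.
2153 s = 0 h 35 min 53 s.
Timecode: 00:35:53:23.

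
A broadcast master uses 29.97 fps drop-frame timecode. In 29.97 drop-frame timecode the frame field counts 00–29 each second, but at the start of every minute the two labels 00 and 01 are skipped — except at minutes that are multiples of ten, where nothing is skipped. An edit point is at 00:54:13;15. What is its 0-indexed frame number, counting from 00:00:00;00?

As if non-drop at 30 labels/s: (0 × 3600 + 54 × 60 + 13) × 30 + 15 = 97605.
Minute boundaries passed: 54; those not divisible by 10: 54 − 5 = 49; dropped labels = 2 × 49 = 98.
Actual frame index = 97605 − 98 = 97507.

97507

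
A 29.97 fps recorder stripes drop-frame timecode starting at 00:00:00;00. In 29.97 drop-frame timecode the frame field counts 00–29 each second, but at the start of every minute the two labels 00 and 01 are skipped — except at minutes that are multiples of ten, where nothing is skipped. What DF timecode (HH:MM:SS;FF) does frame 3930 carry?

Each 10-minute DF block holds 10 × 60 × 30 − 9 × 2 = 17982 frames. 3930 ÷ 17982 → 0 full blocks, remainder 3930.
Within the partial block the first minute is 1800 frames and each further minute 1798, so 2 further minute boundaries passed. Total skipped labels = 18 × 0 + 2 × 2 = 4.
Non-drop label index = 3930 + 4 = 3934; at 30 labels/s that is 00:02:11:04, i.e. DF 00:02:11;04.

00:02:11;04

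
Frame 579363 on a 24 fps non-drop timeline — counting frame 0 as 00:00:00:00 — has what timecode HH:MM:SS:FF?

06:42:20:03

579363 ÷ 24 = 24140 full seconds, remainder 3 frames.
24140 s = 6 h 42 min 20 s.
Timecode: 06:42:20:03.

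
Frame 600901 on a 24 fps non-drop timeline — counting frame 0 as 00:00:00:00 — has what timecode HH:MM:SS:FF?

600901 ÷ 24 = 25037 full seconds, remainder 13 frames.
25037 s = 6 h 57 min 17 s.
Timecode: 06:57:17:13.

06:57:17:13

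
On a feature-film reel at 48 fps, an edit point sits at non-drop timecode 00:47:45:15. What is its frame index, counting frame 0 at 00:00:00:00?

137535

Total seconds to the label: (0 × 3600 + 47 × 60 + 45) = 2865.
Frame index = 2865 × 48 + 15 = 137535.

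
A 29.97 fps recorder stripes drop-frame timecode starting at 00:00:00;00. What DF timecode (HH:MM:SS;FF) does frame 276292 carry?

Ten DF minutes hold 17982 frames, so frame 276292 lies in block 15 (frames 269730–287711) with 6562 frames into that block.
The block's first minute is 1800 frames and the rest 1798 each; 6562 frames reaches minute 3, so 15 × 18 + 3 × 2 = 276 labels have been skipped so far.
Adding those back, label number 276292 + 276 = 276568 at 30 labels/s is 9218 s + 28 f = 2 h 33 min 38 s frame 28, i.e. 02:33:38;28.

02:33:38;28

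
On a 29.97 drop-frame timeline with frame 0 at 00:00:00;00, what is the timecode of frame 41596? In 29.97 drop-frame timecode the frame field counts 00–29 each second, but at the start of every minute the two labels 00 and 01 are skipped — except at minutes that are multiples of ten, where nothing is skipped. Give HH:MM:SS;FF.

Each 10-minute DF block holds 10 × 60 × 30 − 9 × 2 = 17982 frames. 41596 ÷ 17982 → 2 full blocks, remainder 5632.
Within the partial block the first minute is 1800 frames and each further minute 1798, so 3 further minute boundaries passed. Total skipped labels = 18 × 2 + 2 × 3 = 42.
Non-drop label index = 41596 + 42 = 41638; at 30 labels/s that is 00:23:07:28, i.e. DF 00:23:07;28.

00:23:07;28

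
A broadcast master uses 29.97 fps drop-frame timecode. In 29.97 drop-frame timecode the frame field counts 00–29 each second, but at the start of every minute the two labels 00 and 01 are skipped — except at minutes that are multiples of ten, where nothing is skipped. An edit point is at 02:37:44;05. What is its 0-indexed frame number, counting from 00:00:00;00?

As if non-drop at 30 labels/s: (2 × 3600 + 37 × 60 + 44) × 30 + 5 = 283925.
Minute boundaries passed: 157; those not divisible by 10: 157 − 15 = 142; dropped labels = 2 × 142 = 284.
Actual frame index = 283925 − 284 = 283641.

283641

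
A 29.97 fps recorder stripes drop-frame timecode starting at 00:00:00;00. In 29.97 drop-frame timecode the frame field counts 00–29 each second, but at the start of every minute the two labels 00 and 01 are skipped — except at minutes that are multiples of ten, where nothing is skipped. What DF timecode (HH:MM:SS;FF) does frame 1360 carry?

Ten DF minutes hold 17982 frames, so frame 1360 lies in block 0 (frames 0–17981) with 1360 frames into that block.
The block's first minute is 1800 frames and the rest 1798 each; 1360 frames reaches minute 0, so 0 × 18 + 0 × 2 = 0 labels have been skipped so far.
Adding those back, label number 1360 + 0 = 1360 at 30 labels/s is 45 s + 10 f = 0 h 0 min 45 s frame 10, i.e. 00:00:45;10.

00:00:45;10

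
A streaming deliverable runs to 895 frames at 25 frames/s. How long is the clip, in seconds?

Running time = 895 / (25) = 35.8 s.

35.8 seconds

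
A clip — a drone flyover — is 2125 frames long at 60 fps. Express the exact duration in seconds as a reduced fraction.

425/12 seconds

Running time = 2125 ÷ (60) = 2125 × 1/60 = 425/12 s.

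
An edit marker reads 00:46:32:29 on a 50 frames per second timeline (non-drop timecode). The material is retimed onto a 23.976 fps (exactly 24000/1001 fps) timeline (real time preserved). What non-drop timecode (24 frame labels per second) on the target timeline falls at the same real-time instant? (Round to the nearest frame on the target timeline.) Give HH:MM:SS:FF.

Source frame index: (0×3600 + 46×60 + 32) × 50 + 29 = 139629.
Real time: 139629 / (50) = 139629/50 s.
Target frame: (139629/50) × (24000/1001) = 9574560/143 ≈ 66954.965 → 66955.
At 24 labels/s: frame 66955 → 00:46:29:19.

00:46:29:19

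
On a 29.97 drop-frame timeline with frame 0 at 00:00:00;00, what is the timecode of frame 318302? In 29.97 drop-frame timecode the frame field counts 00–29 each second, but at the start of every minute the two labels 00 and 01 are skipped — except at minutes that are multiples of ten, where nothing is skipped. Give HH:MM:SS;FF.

02:57:00;22

Each 10-minute DF block holds 10 × 60 × 30 − 9 × 2 = 17982 frames. 318302 ÷ 17982 → 17 full blocks, remainder 12608.
Within the partial block the first minute is 1800 frames and each further minute 1798, so 7 further minute boundaries passed. Total skipped labels = 18 × 17 + 2 × 7 = 320.
Non-drop label index = 318302 + 320 = 318622; at 30 labels/s that is 02:57:00:22, i.e. DF 02:57:00;22.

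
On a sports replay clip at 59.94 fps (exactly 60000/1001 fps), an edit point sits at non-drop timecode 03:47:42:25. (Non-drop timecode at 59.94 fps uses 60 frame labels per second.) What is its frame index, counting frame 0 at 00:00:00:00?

Total seconds to the label: (3 × 3600 + 47 × 60 + 42) = 13662.
Frame index = 13662 × 60 + 25 = 819745.

819745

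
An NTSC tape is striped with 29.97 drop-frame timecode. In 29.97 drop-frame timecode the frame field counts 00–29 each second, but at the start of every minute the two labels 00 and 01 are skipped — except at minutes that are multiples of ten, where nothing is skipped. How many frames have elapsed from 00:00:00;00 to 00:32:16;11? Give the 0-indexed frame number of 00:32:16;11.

As if non-drop at 30 labels/s: (0 × 3600 + 32 × 60 + 16) × 30 + 11 = 58091.
Minute boundaries passed: 32; those not divisible by 10: 32 − 3 = 29; dropped labels = 2 × 29 = 58.
Actual frame index = 58091 − 58 = 58033.

58033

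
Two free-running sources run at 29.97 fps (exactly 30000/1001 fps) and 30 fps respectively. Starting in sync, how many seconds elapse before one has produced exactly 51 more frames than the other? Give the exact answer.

The gap grows by |30 − 30000/1001| = 30/1001 frames per second.
Time for a 51-frame gap: 51 ÷ (30/1001) = 1701.7 s.

1701.7 seconds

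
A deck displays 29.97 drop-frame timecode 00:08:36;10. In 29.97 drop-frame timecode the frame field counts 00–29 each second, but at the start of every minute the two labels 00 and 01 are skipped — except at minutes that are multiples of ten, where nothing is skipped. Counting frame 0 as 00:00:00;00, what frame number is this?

15474

As if non-drop at 30 labels/s: (0 × 3600 + 8 × 60 + 36) × 30 + 10 = 15490.
Minute boundaries passed: 8; those not divisible by 10: 8 − 0 = 8; dropped labels = 2 × 8 = 16.
Actual frame index = 15490 − 16 = 15474.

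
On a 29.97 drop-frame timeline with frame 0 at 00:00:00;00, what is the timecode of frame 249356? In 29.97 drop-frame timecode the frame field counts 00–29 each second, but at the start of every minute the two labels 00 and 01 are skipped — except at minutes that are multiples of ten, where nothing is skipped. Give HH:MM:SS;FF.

Each 10-minute DF block holds 10 × 60 × 30 − 9 × 2 = 17982 frames. 249356 ÷ 17982 → 13 full blocks, remainder 15590.
Within the partial block the first minute is 1800 frames and each further minute 1798, so 8 further minute boundaries passed. Total skipped labels = 18 × 13 + 2 × 8 = 250.
Non-drop label index = 249356 + 250 = 249606; at 30 labels/s that is 02:18:40:06, i.e. DF 02:18:40;06.

02:18:40;06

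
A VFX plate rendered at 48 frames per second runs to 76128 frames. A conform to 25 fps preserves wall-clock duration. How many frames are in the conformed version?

Target frames = source frames × (target rate / source rate) = 76128 × (25)/(48) = 76128 × 25/48 = 39650.

39650 frames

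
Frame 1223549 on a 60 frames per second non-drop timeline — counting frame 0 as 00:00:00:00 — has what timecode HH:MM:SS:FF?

05:39:52:29

1223549 ÷ 60 = 20392 full seconds, remainder 29 frames.
20392 s = 5 h 39 min 52 s.
Timecode: 05:39:52:29.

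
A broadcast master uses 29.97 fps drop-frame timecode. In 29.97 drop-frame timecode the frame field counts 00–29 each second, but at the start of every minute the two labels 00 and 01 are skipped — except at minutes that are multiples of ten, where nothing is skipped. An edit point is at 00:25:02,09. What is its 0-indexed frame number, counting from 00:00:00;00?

45023

As if non-drop at 30 labels/s: (0 × 3600 + 25 × 60 + 2) × 30 + 9 = 45069.
Minute boundaries passed: 25; those not divisible by 10: 25 − 2 = 23; dropped labels = 2 × 23 = 46.
Actual frame index = 45069 − 46 = 45023.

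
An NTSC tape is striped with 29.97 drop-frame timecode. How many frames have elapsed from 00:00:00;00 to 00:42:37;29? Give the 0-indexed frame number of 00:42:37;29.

76663

Complete 10-minute blocks: 4, each 17982 frames → 71928.
Remaining 2 whole minutes in the current block: 1800 + 1 × 1798 = 3598 frames.
Within the current minute: 37 × 30 + 29 − 2 = 1137 (labels ;00/;01 skipped at this minute). Total = 71928 + 3598 + 1137 = 76663.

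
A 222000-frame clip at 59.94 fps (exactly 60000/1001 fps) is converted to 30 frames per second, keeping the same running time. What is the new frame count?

Target frames = source frames × (target rate / source rate) = 222000 × (30)/(60000/1001) = 222000 × 1001/2000 = 111111.

111111 frames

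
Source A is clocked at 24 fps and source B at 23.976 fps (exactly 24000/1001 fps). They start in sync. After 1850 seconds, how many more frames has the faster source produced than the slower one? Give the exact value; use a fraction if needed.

44400/1001 frames

A emits 24 × 1850 = 44400 frames; B emits 24000/1001 × 1850 = 44400000/1001.
Difference = 44400/1001 frames (≈ 44.3556); B is behind A.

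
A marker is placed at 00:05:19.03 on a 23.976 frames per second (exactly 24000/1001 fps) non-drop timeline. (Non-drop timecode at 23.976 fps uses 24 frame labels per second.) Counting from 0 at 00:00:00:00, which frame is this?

7659

Total seconds to the label: (0 × 3600 + 5 × 60 + 19) = 319.
Frame index = 319 × 24 + 3 = 7659.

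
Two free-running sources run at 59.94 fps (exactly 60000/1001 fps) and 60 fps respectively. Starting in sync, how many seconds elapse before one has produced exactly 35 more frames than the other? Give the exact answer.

7007/12 seconds

The gap grows by |60 − 60000/1001| = 60/1001 frames per second.
Time for a 35-frame gap: 35 ÷ (60/1001) = 7007/12 s.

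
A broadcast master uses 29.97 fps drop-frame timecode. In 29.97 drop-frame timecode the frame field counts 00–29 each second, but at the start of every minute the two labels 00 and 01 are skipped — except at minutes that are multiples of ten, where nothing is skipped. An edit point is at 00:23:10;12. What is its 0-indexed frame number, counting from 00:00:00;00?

41670

Complete 10-minute blocks: 2, each 17982 frames → 35964.
Remaining 3 whole minutes in the current block: 1800 + 2 × 1798 = 5396 frames.
Within the current minute: 10 × 30 + 12 − 2 = 310 (labels ;00/;01 skipped at this minute). Total = 35964 + 5396 + 310 = 41670.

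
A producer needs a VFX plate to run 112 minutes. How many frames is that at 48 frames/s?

322560 frames

112 min = 6720 s.
Frames = 6720 × 48 = 322560.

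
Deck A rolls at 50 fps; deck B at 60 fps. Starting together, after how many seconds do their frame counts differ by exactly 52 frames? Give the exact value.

The gap grows by |60 − 50| = 10 frames per second.
Time for a 52-frame gap: 52 ÷ (10) = 5.2 s.

5.2 seconds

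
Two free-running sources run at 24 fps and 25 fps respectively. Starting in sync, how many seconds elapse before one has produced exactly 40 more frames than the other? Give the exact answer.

40 seconds

The gap grows by |25 − 24| = 1 frame per second.
Time for a 40-frame gap: 40 ÷ (1) = 40 s.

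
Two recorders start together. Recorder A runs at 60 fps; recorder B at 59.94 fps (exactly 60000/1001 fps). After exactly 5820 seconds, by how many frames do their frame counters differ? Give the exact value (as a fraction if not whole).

349200/1001 frames

A emits 60 × 5820 = 349200 frames; B emits 60000/1001 × 5820 = 349200000/1001.
Difference = 349200/1001 frames (≈ 348.8511); B is behind A.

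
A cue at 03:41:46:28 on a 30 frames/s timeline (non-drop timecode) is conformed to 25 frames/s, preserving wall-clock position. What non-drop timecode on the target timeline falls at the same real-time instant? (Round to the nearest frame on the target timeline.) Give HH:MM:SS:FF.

Source frame index: (3×3600 + 41×60 + 46) × 30 + 28 = 399208.
Real time: 399208 / (30) = 199604/15 s.
Target frame: (199604/15) × (25) = 998020/3 ≈ 332673.333 → 332673.
At 25 labels/s: frame 332673 → 03:41:46:23.

03:41:46:23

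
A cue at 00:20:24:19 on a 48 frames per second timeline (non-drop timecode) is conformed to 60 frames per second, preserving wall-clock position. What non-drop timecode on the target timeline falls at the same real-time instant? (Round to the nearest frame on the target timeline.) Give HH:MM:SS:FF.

00:20:24:24

Source frame index: (0×3600 + 20×60 + 24) × 48 + 19 = 58771.
Real time: 58771 / (48) = 58771/48 s.
Target frame: (58771/48) × (60) = 293855/4 ≈ 73463.750 → 73464.
At 60 labels/s: frame 73464 → 00:20:24:24.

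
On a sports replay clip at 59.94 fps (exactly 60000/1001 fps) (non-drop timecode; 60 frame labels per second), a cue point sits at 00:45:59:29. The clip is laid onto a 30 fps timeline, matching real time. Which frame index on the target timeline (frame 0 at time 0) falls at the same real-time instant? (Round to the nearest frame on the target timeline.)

Source frame index: (0×3600 + 45×60 + 59) × 60 + 29 = 165569.
Real time: 165569 / (60000/1001) = 165734569/60000 s.
Target frame: (165734569/60000) × (30) = 165734569/2000 ≈ 82867.284 → 82867.

frame 82867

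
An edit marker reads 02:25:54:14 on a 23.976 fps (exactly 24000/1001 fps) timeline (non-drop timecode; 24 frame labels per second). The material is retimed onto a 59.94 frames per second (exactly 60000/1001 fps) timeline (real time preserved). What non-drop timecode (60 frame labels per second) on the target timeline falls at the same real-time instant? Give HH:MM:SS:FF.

Source frame index: (2×3600 + 25×60 + 54) × 24 + 14 = 210110.
Real time: 210110 / (24000/1001) = 21032011/2400 s.
Target frame: (21032011/2400) × (60000/1001) = 525275.
At 60 labels/s: frame 525275 → 02:25:54:35.

02:25:54:35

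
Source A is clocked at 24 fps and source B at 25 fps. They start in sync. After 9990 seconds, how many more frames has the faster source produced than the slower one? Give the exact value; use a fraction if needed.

9990 frames

A emits 24 × 9990 = 239760 frames; B emits 25 × 9990 = 249750.
Difference = 9990 frames; B is ahead of A.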